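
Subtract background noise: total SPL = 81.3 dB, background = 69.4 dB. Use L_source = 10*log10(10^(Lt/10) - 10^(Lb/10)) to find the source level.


10^(81.3/10) = 1.34896e+08
10^(69.4/10) = 8.70964e+06
Difference = 1.34896e+08 - 8.70964e+06 = 1.26186e+08
L_source = 10*log10(1.26186e+08) = 81.01 dB


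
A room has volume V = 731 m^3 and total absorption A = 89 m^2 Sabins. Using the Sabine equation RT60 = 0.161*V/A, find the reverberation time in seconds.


RT60 = 0.161 * 731 / 89 = 1.3224 s


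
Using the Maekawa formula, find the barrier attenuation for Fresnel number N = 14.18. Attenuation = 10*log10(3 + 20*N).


3 + 20*N = 3 + 20*14.18 = 286.6
Att = 10*log10(286.6) = 24.573 dB


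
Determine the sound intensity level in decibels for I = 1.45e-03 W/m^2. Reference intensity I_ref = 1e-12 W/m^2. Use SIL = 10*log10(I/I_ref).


I / I_ref = 1.45e-03 / 1e-12 = 1.45e+09
SIL = 10 * log10(1.45e+09) = 91.614 dB


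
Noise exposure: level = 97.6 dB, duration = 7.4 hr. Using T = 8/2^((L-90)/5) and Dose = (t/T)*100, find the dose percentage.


T_allowed = 8 / 2^((97.6 - 90)/5) = 2.78949 hr
Dose = 7.4 / 2.78949 * 100 = 265.28 %


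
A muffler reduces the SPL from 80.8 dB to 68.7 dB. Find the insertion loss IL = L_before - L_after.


Insertion loss = SPL without muffler - SPL with muffler
IL = 80.8 - 68.7 = 12.1 dB


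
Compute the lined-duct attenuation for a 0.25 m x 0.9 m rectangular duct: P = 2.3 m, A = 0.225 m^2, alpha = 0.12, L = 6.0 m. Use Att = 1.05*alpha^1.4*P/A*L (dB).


alpha^1.4 = 0.12^1.4 = 0.0513871
Attenuation rate = 1.05 * alpha^1.4 * P / A
= 1.05 * 0.0513871 * 2.3 / 0.225 = 0.551555 dB/m
Total Att = 0.551555 * 6.0 = 3.3093 dB


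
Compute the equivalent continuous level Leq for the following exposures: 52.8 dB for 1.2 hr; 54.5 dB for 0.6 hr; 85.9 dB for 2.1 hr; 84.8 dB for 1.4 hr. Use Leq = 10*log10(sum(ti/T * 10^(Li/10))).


T_total = 1.2 + 0.6 + 2.1 + 1.4 = 5.3 hr
(1.2/5.3) * 10^(52.8/10) = 43142.5
(0.6/5.3) * 10^(54.5/10) = 31906.2
(2.1/5.3) * 10^(85.9/10) = 1.5415e+08
(1.4/5.3) * 10^(84.8/10) = 7.97723e+07
Sum = 43142.5 + 31906.2 + 1.5415e+08 + 7.97723e+07 = 2.33997e+08
Leq = 10*log10(2.33997e+08) = 83.692 dB


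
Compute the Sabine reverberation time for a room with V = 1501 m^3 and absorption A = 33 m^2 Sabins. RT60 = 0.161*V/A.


RT60 = 0.161 * 1501 / 33 = 7.3231 s


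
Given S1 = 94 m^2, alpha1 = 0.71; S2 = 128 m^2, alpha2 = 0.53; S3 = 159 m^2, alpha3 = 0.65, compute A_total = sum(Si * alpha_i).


94 * 0.71 = 66.74
128 * 0.53 = 67.84
159 * 0.65 = 103.35
A_total = 66.74 + 67.84 + 103.35 = 237.93 m^2


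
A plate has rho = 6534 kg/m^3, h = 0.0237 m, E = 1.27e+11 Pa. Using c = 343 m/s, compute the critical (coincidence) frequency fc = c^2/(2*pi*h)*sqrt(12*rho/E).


12*rho/E = 12*6534/1.27e+11 = 6.17386e-07
sqrt(12*rho/E) = sqrt(6.17386e-07) = 0.000785739
c^2/(2*pi*h) = 343^2/(2*pi*0.0237) = 790060
fc = 790060 * 0.000785739 = 620.78 Hz


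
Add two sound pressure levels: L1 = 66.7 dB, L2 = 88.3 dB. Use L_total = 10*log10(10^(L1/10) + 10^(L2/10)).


10^(66.7/10) = 4.67735e+06
10^(88.3/10) = 6.76083e+08
Sum = 4.67735e+06 + 6.76083e+08 = 6.8076e+08
L_total = 10*log10(6.8076e+08) = 88.33 dB


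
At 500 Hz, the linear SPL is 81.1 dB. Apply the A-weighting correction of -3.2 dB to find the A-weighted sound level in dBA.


A-weighting table: 500 Hz -> -3.2 dB correction
SPL_A = SPL + correction = 81.1 + (-3.2) = 77.9 dBA


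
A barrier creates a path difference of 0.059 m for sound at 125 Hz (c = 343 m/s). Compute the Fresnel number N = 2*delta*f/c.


N = 2*delta*f/c = 2*delta/lambda, where lambda = c/f
lambda = 343 / 125 = 2.744 m
N = 2 * 0.059 / 2.744 = 0.043003


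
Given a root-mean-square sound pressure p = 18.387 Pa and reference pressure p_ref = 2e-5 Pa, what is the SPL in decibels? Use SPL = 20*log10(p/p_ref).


p / p_ref = 18.387 / 2e-5 = 919350
SPL = 20 * log10(919350) = 119.27 dB


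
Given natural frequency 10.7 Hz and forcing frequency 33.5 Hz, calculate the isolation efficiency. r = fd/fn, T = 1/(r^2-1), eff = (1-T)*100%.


r = 33.5 / 10.7 = 3.13084
r^2 - 1 = 3.13084^2 - 1 = 8.80216
T = 1/8.80216 = 0.113608
Efficiency = (1 - 0.113608)*100 = 88.639 %


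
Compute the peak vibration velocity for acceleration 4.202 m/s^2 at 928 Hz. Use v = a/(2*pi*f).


omega = 2*pi*f = 2*pi*928 = 5830.8 rad/s
v = a / omega = 4.202 / 5830.8 = 0.00072066 m/s


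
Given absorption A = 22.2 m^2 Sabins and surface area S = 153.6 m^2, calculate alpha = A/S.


Absorption coefficient = absorbed power / incident power
alpha = A / S = 22.2 / 153.6 = 0.14453


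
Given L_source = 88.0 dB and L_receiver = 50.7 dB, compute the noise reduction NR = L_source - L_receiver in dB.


NR = L_source - L_receiver (difference between source and receiving room levels)
NR = 88.0 - 50.7 = 37.3 dB


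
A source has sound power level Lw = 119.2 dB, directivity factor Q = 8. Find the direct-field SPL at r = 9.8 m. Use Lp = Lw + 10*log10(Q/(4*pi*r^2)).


4*pi*r^2 = 4*pi*9.8^2 = 1206.87 m^2
Q / (4*pi*r^2) = 8 / 1206.87 = 0.00662872
Lp = 119.2 + 10*log10(0.00662872) = 97.414 dB


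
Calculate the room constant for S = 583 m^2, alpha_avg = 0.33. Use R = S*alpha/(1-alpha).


R = 583 * 0.33 / (1 - 0.33) = 287.15 m^2


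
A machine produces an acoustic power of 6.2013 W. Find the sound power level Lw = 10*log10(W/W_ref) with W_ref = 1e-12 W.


W / W_ref = 6.2013 / 1e-12 = 6.2013e+12
Lw = 10 * log10(6.2013e+12) = 127.92 dB


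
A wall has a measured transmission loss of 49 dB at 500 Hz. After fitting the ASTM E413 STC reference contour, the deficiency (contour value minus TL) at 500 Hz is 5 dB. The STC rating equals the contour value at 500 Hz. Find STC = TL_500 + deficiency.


By ASTM E413, STC = value of the fitted reference contour at 500 Hz.
Contour value at 500 Hz = TL_500 + deficiency = 49 + 5 = 54
STC = 54


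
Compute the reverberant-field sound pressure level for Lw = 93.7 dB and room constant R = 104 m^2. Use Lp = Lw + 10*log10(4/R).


4/R = 4/104 = 0.0384615
Lp = 93.7 + 10*log10(0.0384615) = 79.55 dB


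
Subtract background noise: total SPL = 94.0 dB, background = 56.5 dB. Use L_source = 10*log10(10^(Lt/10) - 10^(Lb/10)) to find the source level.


10^(94.0/10) = 2.51189e+09
10^(56.5/10) = 446684
Difference = 2.51189e+09 - 446684 = 2.51144e+09
L_source = 10*log10(2.51144e+09) = 93.999 dB


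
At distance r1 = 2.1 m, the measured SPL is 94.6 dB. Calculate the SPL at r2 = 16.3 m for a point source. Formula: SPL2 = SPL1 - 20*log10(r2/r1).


r2/r1 = 16.3/2.1 = 7.7619
Correction = 20*log10(7.7619) = 17.7994 dB
SPL2 = 94.6 - 17.7994 = 76.801 dB


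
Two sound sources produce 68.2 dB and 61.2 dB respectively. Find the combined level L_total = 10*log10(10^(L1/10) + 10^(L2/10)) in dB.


10^(68.2/10) = 6.60693e+06
10^(61.2/10) = 1.31826e+06
Sum = 6.60693e+06 + 1.31826e+06 = 7.92519e+06
L_total = 10*log10(7.92519e+06) = 68.99 dB


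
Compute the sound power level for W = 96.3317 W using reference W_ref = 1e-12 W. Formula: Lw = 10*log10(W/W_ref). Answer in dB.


W / W_ref = 96.3317 / 1e-12 = 9.63317e+13
Lw = 10 * log10(9.63317e+13) = 139.84 dB


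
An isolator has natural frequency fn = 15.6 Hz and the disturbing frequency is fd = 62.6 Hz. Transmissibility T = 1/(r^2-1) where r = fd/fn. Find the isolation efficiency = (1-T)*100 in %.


r = 62.6 / 15.6 = 4.01282
r^2 - 1 = 4.01282^2 - 1 = 15.1027
T = 1/15.1027 = 0.0662133
Efficiency = (1 - 0.0662133)*100 = 93.379 %


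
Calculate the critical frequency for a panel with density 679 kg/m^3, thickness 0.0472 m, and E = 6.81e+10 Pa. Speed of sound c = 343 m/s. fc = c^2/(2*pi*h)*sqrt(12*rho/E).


12*rho/E = 12*679/6.81e+10 = 1.19648e-07
sqrt(12*rho/E) = sqrt(1.19648e-07) = 0.000345902
c^2/(2*pi*h) = 343^2/(2*pi*0.0472) = 396704
fc = 396704 * 0.000345902 = 137.22 Hz


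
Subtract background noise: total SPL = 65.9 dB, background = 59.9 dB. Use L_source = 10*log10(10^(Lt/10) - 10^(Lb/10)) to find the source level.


10^(65.9/10) = 3.89045e+06
10^(59.9/10) = 977237
Difference = 3.89045e+06 - 977237 = 2.91321e+06
L_source = 10*log10(2.91321e+06) = 64.644 dB


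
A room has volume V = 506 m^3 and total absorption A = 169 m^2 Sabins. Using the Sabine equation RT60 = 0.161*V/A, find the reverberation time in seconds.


RT60 = 0.161 * 506 / 169 = 0.48205 s


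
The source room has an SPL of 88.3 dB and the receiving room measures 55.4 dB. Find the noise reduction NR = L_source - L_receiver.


NR = L_source - L_receiver (difference between source and receiving room levels)
NR = 88.3 - 55.4 = 32.9 dB


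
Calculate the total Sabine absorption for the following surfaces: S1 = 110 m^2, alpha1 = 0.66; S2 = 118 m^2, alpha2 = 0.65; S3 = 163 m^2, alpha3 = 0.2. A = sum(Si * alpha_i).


110 * 0.66 = 72.6
118 * 0.65 = 76.7
163 * 0.2 = 32.6
A_total = 72.6 + 76.7 + 32.6 = 181.9 m^2


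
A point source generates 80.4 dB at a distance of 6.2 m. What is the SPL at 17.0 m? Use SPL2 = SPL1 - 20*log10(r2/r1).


r2/r1 = 17.0/6.2 = 2.74194
Correction = 20*log10(2.74194) = 8.76116 dB
SPL2 = 80.4 - 8.76116 = 71.639 dB


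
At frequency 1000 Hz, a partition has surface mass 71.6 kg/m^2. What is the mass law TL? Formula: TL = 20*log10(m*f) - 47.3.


m * f = 71.6 * 1000 = 71600
20*log10(71600) = 97.0983 dB
TL = 97.0983 - 47.3 = 49.798 dB


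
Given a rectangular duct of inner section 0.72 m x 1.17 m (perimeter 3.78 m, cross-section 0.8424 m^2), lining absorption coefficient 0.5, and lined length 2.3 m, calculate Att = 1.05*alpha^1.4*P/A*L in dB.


alpha^1.4 = 0.5^1.4 = 0.378929
Attenuation rate = 1.05 * alpha^1.4 * P / A
= 1.05 * 0.378929 * 3.78 / 0.8424 = 1.78534 dB/m
Total Att = 1.78534 * 2.3 = 4.1063 dB


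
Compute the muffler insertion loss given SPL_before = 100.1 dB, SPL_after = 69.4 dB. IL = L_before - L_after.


Insertion loss = SPL without muffler - SPL with muffler
IL = 100.1 - 69.4 = 30.7 dB


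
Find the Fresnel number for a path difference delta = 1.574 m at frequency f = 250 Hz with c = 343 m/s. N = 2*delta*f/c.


N = 2*delta*f/c = 2*delta/lambda, where lambda = c/f
lambda = 343 / 250 = 1.372 m
N = 2 * 1.574 / 1.372 = 2.2945


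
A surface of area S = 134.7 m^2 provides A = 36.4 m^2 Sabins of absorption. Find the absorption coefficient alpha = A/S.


Absorption coefficient = absorbed power / incident power
alpha = A / S = 36.4 / 134.7 = 0.27023


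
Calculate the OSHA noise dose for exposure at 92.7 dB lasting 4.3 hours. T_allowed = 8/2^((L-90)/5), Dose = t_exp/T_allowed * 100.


T_allowed = 8 / 2^((92.7 - 90)/5) = 5.50217 hr
Dose = 4.3 / 5.50217 * 100 = 78.151 %


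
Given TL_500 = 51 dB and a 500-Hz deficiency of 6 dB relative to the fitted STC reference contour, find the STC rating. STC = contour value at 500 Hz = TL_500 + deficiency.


By ASTM E413, STC = value of the fitted reference contour at 500 Hz.
Contour value at 500 Hz = TL_500 + deficiency = 51 + 6 = 57
STC = 57


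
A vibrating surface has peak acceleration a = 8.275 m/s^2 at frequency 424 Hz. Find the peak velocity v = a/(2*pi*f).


omega = 2*pi*f = 2*pi*424 = 2664.07 rad/s
v = a / omega = 8.275 / 2664.07 = 0.0031061 m/s


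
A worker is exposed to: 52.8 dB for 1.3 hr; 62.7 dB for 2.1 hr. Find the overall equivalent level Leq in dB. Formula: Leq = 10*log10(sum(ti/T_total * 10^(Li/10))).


T_total = 1.3 + 2.1 = 3.4 hr
(1.3/3.4) * 10^(52.8/10) = 72855.9
(2.1/3.4) * 10^(62.7/10) = 1.15011e+06
Sum = 72855.9 + 1.15011e+06 = 1.22297e+06
Leq = 10*log10(1.22297e+06) = 60.874 dB


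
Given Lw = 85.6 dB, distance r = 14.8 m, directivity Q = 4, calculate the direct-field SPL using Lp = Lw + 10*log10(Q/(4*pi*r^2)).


4*pi*r^2 = 4*pi*14.8^2 = 2752.54 m^2
Q / (4*pi*r^2) = 4 / 2752.54 = 0.0014532
Lp = 85.6 + 10*log10(0.0014532) = 57.223 dB


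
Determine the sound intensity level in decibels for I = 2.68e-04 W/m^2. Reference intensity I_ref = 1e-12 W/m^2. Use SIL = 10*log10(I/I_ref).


I / I_ref = 2.68e-04 / 1e-12 = 2.68e+08
SIL = 10 * log10(2.68e+08) = 84.281 dB


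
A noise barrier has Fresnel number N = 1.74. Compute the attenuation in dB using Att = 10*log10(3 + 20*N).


3 + 20*N = 3 + 20*1.74 = 37.8
Att = 10*log10(37.8) = 15.775 dB


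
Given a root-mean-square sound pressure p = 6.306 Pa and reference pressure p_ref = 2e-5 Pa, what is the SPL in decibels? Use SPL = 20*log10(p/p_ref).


p / p_ref = 6.306 / 2e-5 = 315300
SPL = 20 * log10(315300) = 109.97 dB


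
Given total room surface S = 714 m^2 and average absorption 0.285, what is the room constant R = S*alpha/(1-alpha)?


R = 714 * 0.285 / (1 - 0.285) = 284.6 m^2


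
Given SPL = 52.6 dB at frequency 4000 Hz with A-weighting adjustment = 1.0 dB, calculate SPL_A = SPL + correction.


A-weighting table: 4000 Hz -> 1.0 dB correction
SPL_A = SPL + correction = 52.6 + (1.0) = 53.6 dBA


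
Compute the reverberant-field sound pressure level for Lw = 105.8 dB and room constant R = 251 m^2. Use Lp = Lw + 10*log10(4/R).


4/R = 4/251 = 0.0159363
Lp = 105.8 + 10*log10(0.0159363) = 87.824 dB


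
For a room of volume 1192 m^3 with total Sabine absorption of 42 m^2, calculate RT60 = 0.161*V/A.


RT60 = 0.161 * 1192 / 42 = 4.5693 s


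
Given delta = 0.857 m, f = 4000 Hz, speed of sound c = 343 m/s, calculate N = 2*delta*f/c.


N = 2*delta*f/c = 2*delta/lambda, where lambda = c/f
lambda = 343 / 4000 = 0.08575 m
N = 2 * 0.857 / 0.08575 = 19.988


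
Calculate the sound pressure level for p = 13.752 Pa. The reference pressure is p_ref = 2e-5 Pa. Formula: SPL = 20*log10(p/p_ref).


p / p_ref = 13.752 / 2e-5 = 687600
SPL = 20 * log10(687600) = 116.75 dB


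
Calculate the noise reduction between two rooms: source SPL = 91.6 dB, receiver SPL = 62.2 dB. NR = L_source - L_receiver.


NR = L_source - L_receiver (difference between source and receiving room levels)
NR = 91.6 - 62.2 = 29.4 dB


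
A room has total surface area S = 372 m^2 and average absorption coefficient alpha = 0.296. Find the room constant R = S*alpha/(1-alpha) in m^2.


R = 372 * 0.296 / (1 - 0.296) = 156.41 m^2


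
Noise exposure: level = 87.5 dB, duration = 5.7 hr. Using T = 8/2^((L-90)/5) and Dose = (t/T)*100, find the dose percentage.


T_allowed = 8 / 2^((87.5 - 90)/5) = 11.3137 hr
Dose = 5.7 / 11.3137 * 100 = 50.381 %


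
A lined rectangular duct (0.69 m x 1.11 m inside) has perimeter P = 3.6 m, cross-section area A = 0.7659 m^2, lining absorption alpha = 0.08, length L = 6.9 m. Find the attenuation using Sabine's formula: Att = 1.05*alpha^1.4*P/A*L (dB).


alpha^1.4 = 0.08^1.4 = 0.029129
Attenuation rate = 1.05 * alpha^1.4 * P / A
= 1.05 * 0.029129 * 3.6 / 0.7659 = 0.143762 dB/m
Total Att = 0.143762 * 6.9 = 0.99196 dB


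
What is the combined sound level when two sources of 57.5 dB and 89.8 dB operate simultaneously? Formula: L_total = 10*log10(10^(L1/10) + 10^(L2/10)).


10^(57.5/10) = 562341
10^(89.8/10) = 9.54993e+08
Sum = 562341 + 9.54993e+08 = 9.55555e+08
L_total = 10*log10(9.55555e+08) = 89.803 dB


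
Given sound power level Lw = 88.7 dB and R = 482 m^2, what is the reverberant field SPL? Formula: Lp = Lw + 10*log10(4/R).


4/R = 4/482 = 0.00829876
Lp = 88.7 + 10*log10(0.00829876) = 67.89 dB


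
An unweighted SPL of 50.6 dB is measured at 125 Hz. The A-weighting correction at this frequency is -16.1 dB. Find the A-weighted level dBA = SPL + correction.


A-weighting table: 125 Hz -> -16.1 dB correction
SPL_A = SPL + correction = 50.6 + (-16.1) = 34.5 dBA


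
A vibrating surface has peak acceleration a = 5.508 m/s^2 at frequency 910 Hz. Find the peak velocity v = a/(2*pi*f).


omega = 2*pi*f = 2*pi*910 = 5717.7 rad/s
v = a / omega = 5.508 / 5717.7 = 0.00096332 m/s


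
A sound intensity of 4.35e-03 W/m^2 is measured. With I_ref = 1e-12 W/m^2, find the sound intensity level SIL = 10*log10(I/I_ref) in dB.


I / I_ref = 4.35e-03 / 1e-12 = 4.35e+09
SIL = 10 * log10(4.35e+09) = 96.385 dB


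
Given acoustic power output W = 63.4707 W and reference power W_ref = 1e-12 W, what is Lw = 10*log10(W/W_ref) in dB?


W / W_ref = 63.4707 / 1e-12 = 6.34707e+13
Lw = 10 * log10(6.34707e+13) = 138.03 dB


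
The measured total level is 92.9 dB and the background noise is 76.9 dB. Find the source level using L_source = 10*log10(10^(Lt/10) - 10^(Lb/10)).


10^(92.9/10) = 1.94984e+09
10^(76.9/10) = 4.89779e+07
Difference = 1.94984e+09 - 4.89779e+07 = 1.90086e+09
L_source = 10*log10(1.90086e+09) = 92.79 dB


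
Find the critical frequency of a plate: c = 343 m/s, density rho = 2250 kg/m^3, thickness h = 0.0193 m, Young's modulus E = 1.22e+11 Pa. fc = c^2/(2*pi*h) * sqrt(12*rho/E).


12*rho/E = 12*2250/1.22e+11 = 2.21311e-07
sqrt(12*rho/E) = sqrt(2.21311e-07) = 0.000470437
c^2/(2*pi*h) = 343^2/(2*pi*0.0193) = 970177
fc = 970177 * 0.000470437 = 456.41 Hz


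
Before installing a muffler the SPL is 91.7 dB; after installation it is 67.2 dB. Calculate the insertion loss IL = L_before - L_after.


Insertion loss = SPL without muffler - SPL with muffler
IL = 91.7 - 67.2 = 24.5 dB


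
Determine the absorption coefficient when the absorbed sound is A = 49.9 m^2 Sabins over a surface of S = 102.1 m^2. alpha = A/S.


Absorption coefficient = absorbed power / incident power
alpha = A / S = 49.9 / 102.1 = 0.48874


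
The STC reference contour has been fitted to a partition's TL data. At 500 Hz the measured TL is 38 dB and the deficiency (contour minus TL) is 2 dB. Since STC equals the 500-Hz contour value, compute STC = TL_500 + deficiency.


By ASTM E413, STC = value of the fitted reference contour at 500 Hz.
Contour value at 500 Hz = TL_500 + deficiency = 38 + 2 = 40
STC = 40


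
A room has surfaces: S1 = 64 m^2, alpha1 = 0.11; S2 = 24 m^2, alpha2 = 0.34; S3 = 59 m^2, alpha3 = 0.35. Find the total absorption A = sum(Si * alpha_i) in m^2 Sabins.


64 * 0.11 = 7.04
24 * 0.34 = 8.16
59 * 0.35 = 20.65
A_total = 7.04 + 8.16 + 20.65 = 35.85 m^2


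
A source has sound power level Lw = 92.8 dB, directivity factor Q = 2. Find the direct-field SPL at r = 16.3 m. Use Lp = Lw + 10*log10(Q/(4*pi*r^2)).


4*pi*r^2 = 4*pi*16.3^2 = 3338.76 m^2
Q / (4*pi*r^2) = 2 / 3338.76 = 0.000599025
Lp = 92.8 + 10*log10(0.000599025) = 60.574 dB


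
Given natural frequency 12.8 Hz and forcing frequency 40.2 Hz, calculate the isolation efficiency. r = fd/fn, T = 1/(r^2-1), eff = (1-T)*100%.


r = 40.2 / 12.8 = 3.14062
r^2 - 1 = 3.14062^2 - 1 = 8.86349
T = 1/8.86349 = 0.112822
Efficiency = (1 - 0.112822)*100 = 88.718 %


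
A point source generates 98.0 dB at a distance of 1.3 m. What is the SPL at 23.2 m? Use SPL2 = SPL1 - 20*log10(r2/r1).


r2/r1 = 23.2/1.3 = 17.8462
Correction = 20*log10(17.8462) = 25.0309 dB
SPL2 = 98.0 - 25.0309 = 72.969 dB


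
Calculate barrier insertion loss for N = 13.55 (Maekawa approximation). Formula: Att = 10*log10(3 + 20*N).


3 + 20*N = 3 + 20*13.55 = 274
Att = 10*log10(274) = 24.378 dB


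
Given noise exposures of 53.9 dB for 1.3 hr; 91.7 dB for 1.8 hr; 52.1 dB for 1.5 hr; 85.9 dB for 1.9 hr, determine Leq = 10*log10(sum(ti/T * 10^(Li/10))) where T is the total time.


T_total = 1.3 + 1.8 + 1.5 + 1.9 = 6.5 hr
(1.3/6.5) * 10^(53.9/10) = 49094.2
(1.8/6.5) * 10^(91.7/10) = 4.09599e+08
(1.5/6.5) * 10^(52.1/10) = 37426.4
(1.9/6.5) * 10^(85.9/10) = 1.13721e+08
Sum = 49094.2 + 4.09599e+08 + 37426.4 + 1.13721e+08 = 5.23407e+08
Leq = 10*log10(5.23407e+08) = 87.188 dB


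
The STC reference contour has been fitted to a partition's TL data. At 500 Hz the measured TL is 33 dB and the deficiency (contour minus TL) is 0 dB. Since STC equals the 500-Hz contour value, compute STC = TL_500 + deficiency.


By ASTM E413, STC = value of the fitted reference contour at 500 Hz.
Contour value at 500 Hz = TL_500 + deficiency = 33 + 0 = 33
STC = 33


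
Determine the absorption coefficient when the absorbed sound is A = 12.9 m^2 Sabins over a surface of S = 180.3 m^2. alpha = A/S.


Absorption coefficient = absorbed power / incident power
alpha = A / S = 12.9 / 180.3 = 0.071547


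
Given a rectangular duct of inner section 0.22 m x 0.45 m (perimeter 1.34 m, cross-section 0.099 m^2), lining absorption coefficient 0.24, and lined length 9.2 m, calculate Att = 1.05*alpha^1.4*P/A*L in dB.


alpha^1.4 = 0.24^1.4 = 0.135611
Attenuation rate = 1.05 * alpha^1.4 * P / A
= 1.05 * 0.135611 * 1.34 / 0.099 = 1.92732 dB/m
Total Att = 1.92732 * 9.2 = 17.731 dB


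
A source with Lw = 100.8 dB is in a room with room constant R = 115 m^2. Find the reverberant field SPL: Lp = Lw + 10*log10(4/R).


4/R = 4/115 = 0.0347826
Lp = 100.8 + 10*log10(0.0347826) = 86.214 dB


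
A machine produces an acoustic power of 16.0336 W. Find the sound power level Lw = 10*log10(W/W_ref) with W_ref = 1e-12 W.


W / W_ref = 16.0336 / 1e-12 = 1.60336e+13
Lw = 10 * log10(1.60336e+13) = 132.05 dB


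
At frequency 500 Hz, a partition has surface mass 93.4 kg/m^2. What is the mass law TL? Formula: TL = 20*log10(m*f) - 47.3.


m * f = 93.4 * 500 = 46700
20*log10(46700) = 93.3863 dB
TL = 93.3863 - 47.3 = 46.086 dB


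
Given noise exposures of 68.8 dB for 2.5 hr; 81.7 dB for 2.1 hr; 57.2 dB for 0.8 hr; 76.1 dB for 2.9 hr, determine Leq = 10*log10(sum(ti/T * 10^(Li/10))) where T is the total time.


T_total = 2.5 + 2.1 + 0.8 + 2.9 = 8.3 hr
(2.5/8.3) * 10^(68.8/10) = 2.28487e+06
(2.1/8.3) * 10^(81.7/10) = 3.74232e+07
(0.8/8.3) * 10^(57.2/10) = 50583.9
(2.9/8.3) * 10^(76.1/10) = 1.42338e+07
Sum = 2.28487e+06 + 3.74232e+07 + 50583.9 + 1.42338e+07 = 5.39925e+07
Leq = 10*log10(5.39925e+07) = 77.323 dB


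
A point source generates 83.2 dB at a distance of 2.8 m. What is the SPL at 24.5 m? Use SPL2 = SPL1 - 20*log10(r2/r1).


r2/r1 = 24.5/2.8 = 8.75
Correction = 20*log10(8.75) = 18.8402 dB
SPL2 = 83.2 - 18.8402 = 64.36 dB


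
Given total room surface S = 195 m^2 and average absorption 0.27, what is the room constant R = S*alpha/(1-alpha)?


R = 195 * 0.27 / (1 - 0.27) = 72.123 m^2


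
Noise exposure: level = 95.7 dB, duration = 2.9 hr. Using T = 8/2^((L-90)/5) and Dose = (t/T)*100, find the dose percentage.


T_allowed = 8 / 2^((95.7 - 90)/5) = 3.63008 hr
Dose = 2.9 / 3.63008 * 100 = 79.888 %


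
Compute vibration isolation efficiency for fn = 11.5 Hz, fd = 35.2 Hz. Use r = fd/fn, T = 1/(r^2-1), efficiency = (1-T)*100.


r = 35.2 / 11.5 = 3.06087
r^2 - 1 = 3.06087^2 - 1 = 8.36893
T = 1/8.36893 = 0.11949
Efficiency = (1 - 0.11949)*100 = 88.051 %


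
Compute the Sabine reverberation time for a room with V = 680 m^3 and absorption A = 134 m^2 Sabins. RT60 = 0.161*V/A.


RT60 = 0.161 * 680 / 134 = 0.81701 s


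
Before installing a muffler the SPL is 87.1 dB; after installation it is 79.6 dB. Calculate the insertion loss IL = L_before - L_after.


Insertion loss = SPL without muffler - SPL with muffler
IL = 87.1 - 79.6 = 7.5 dB


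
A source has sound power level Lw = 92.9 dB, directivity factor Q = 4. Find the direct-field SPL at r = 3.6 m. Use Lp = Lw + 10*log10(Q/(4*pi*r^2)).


4*pi*r^2 = 4*pi*3.6^2 = 162.86 m^2
Q / (4*pi*r^2) = 4 / 162.86 = 0.024561
Lp = 92.9 + 10*log10(0.024561) = 76.802 dB


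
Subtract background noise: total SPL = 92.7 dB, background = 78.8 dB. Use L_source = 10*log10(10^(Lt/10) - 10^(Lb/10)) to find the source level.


10^(92.7/10) = 1.86209e+09
10^(78.8/10) = 7.58578e+07
Difference = 1.86209e+09 - 7.58578e+07 = 1.78623e+09
L_source = 10*log10(1.78623e+09) = 92.519 dB


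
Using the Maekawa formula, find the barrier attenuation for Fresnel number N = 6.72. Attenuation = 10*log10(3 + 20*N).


3 + 20*N = 3 + 20*6.72 = 137.4
Att = 10*log10(137.4) = 21.38 dB


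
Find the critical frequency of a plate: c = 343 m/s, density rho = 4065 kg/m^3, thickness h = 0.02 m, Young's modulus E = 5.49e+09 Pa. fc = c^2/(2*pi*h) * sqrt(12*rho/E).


12*rho/E = 12*4065/5.49e+09 = 8.88525e-06
sqrt(12*rho/E) = sqrt(8.88525e-06) = 0.00298081
c^2/(2*pi*h) = 343^2/(2*pi*0.02) = 936221
fc = 936221 * 0.00298081 = 2790.7 Hz


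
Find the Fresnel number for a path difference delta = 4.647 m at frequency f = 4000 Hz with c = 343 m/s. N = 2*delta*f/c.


N = 2*delta*f/c = 2*delta/lambda, where lambda = c/f
lambda = 343 / 4000 = 0.08575 m
N = 2 * 4.647 / 0.08575 = 108.38


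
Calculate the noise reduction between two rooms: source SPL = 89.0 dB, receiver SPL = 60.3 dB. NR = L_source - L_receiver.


NR = L_source - L_receiver (difference between source and receiving room levels)
NR = 89.0 - 60.3 = 28.7 dB


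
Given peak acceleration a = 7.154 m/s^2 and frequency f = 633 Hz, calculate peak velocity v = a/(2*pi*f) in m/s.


omega = 2*pi*f = 2*pi*633 = 3977.26 rad/s
v = a / omega = 7.154 / 3977.26 = 0.0017987 m/s


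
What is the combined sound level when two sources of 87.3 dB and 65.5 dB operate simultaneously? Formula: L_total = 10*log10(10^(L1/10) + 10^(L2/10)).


10^(87.3/10) = 5.37032e+08
10^(65.5/10) = 3.54813e+06
Sum = 5.37032e+08 + 3.54813e+06 = 5.4058e+08
L_total = 10*log10(5.4058e+08) = 87.329 dB


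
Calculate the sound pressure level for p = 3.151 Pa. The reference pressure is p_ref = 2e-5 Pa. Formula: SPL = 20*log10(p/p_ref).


p / p_ref = 3.151 / 2e-5 = 157550
SPL = 20 * log10(157550) = 103.95 dB


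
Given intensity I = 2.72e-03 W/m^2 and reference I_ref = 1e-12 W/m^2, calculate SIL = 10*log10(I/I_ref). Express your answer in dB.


I / I_ref = 2.72e-03 / 1e-12 = 2.72e+09
SIL = 10 * log10(2.72e+09) = 94.346 dB


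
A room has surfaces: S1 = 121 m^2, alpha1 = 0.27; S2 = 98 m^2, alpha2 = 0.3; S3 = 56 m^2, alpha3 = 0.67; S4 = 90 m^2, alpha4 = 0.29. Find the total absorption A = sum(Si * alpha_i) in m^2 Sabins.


121 * 0.27 = 32.67
98 * 0.3 = 29.4
56 * 0.67 = 37.52
90 * 0.29 = 26.1
A_total = 32.67 + 29.4 + 37.52 + 26.1 = 125.69 m^2


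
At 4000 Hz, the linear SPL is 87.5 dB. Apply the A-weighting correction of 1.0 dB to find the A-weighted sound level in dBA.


A-weighting table: 4000 Hz -> 1.0 dB correction
SPL_A = SPL + correction = 87.5 + (1.0) = 88.5 dBA


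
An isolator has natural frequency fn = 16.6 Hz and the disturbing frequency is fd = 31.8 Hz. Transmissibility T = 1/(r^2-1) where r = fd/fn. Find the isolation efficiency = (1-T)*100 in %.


r = 31.8 / 16.6 = 1.91566
r^2 - 1 = 1.91566^2 - 1 = 2.66975
T = 1/2.66975 = 0.374567
Efficiency = (1 - 0.374567)*100 = 62.543 %


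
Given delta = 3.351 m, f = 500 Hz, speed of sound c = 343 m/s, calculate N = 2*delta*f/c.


N = 2*delta*f/c = 2*delta/lambda, where lambda = c/f
lambda = 343 / 500 = 0.686 m
N = 2 * 3.351 / 0.686 = 9.7697


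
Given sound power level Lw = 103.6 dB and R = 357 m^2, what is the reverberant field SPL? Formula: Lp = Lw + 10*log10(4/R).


4/R = 4/357 = 0.0112045
Lp = 103.6 + 10*log10(0.0112045) = 84.094 dB


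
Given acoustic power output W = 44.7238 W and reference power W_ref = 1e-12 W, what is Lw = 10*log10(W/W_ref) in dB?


W / W_ref = 44.7238 / 1e-12 = 4.47238e+13
Lw = 10 * log10(4.47238e+13) = 136.51 dB


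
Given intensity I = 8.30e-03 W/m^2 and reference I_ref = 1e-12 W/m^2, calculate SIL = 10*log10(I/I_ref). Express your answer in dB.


I / I_ref = 8.30e-03 / 1e-12 = 8.3e+09
SIL = 10 * log10(8.3e+09) = 99.191 dB


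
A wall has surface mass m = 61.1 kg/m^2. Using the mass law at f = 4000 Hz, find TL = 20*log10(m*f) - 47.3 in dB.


m * f = 61.1 * 4000 = 244400
20*log10(244400) = 107.762 dB
TL = 107.762 - 47.3 = 60.462 dB


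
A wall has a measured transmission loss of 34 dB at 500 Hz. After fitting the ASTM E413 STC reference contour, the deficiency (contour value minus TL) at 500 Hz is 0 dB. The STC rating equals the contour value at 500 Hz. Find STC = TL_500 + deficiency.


By ASTM E413, STC = value of the fitted reference contour at 500 Hz.
Contour value at 500 Hz = TL_500 + deficiency = 34 + 0 = 34
STC = 34


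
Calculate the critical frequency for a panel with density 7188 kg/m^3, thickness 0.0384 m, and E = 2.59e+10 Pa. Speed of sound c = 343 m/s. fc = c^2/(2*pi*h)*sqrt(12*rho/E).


12*rho/E = 12*7188/2.59e+10 = 3.33035e-06
sqrt(12*rho/E) = sqrt(3.33035e-06) = 0.00182492
c^2/(2*pi*h) = 343^2/(2*pi*0.0384) = 487615
fc = 487615 * 0.00182492 = 889.86 Hz


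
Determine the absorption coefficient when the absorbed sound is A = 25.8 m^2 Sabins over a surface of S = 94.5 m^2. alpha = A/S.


Absorption coefficient = absorbed power / incident power
alpha = A / S = 25.8 / 94.5 = 0.27302


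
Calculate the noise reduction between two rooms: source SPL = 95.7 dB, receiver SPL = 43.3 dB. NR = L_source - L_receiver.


NR = L_source - L_receiver (difference between source and receiving room levels)
NR = 95.7 - 43.3 = 52.4 dB


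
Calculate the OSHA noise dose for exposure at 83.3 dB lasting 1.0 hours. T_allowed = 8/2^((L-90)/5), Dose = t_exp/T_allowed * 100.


T_allowed = 8 / 2^((83.3 - 90)/5) = 20.2521 hr
Dose = 1.0 / 20.2521 * 100 = 4.9378 %


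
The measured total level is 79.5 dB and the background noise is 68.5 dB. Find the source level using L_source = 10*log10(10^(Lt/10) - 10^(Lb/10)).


10^(79.5/10) = 8.91251e+07
10^(68.5/10) = 7.07946e+06
Difference = 8.91251e+07 - 7.07946e+06 = 8.20456e+07
L_source = 10*log10(8.20456e+07) = 79.141 dB


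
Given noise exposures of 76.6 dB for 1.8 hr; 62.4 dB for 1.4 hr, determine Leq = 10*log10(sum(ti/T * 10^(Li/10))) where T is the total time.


T_total = 1.8 + 1.4 = 3.2 hr
(1.8/3.2) * 10^(76.6/10) = 2.57112e+07
(1.4/3.2) * 10^(62.4/10) = 760288
Sum = 2.57112e+07 + 760288 = 2.64715e+07
Leq = 10*log10(2.64715e+07) = 74.228 dB


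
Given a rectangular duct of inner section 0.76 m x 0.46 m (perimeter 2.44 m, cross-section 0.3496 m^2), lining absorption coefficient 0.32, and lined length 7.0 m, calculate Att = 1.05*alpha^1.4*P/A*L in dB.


alpha^1.4 = 0.32^1.4 = 0.202866
Attenuation rate = 1.05 * alpha^1.4 * P / A
= 1.05 * 0.202866 * 2.44 / 0.3496 = 1.48668 dB/m
Total Att = 1.48668 * 7.0 = 10.407 dB


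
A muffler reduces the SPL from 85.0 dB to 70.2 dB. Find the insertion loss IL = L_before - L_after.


Insertion loss = SPL without muffler - SPL with muffler
IL = 85.0 - 70.2 = 14.8 dB


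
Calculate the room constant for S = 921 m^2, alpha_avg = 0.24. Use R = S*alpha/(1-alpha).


R = 921 * 0.24 / (1 - 0.24) = 290.84 m^2


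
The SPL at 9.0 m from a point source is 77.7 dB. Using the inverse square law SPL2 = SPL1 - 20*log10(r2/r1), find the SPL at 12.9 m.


r2/r1 = 12.9/9.0 = 1.43333
Correction = 20*log10(1.43333) = 3.12692 dB
SPL2 = 77.7 - 3.12692 = 74.573 dB


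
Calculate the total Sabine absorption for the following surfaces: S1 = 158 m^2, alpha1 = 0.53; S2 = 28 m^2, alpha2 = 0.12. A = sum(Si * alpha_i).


158 * 0.53 = 83.74
28 * 0.12 = 3.36
A_total = 83.74 + 3.36 = 87.1 m^2


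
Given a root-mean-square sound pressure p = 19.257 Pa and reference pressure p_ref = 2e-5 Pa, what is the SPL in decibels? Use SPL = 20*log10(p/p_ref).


p / p_ref = 19.257 / 2e-5 = 962850
SPL = 20 * log10(962850) = 119.67 dB


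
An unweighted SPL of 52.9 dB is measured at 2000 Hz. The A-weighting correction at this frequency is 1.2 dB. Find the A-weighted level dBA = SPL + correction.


A-weighting table: 2000 Hz -> 1.2 dB correction
SPL_A = SPL + correction = 52.9 + (1.2) = 54.1 dBA


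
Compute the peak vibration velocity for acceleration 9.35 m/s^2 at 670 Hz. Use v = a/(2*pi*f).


omega = 2*pi*f = 2*pi*670 = 4209.73 rad/s
v = a / omega = 9.35 / 4209.73 = 0.002221 m/s


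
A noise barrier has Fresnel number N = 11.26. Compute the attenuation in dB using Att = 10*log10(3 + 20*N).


3 + 20*N = 3 + 20*11.26 = 228.2
Att = 10*log10(228.2) = 23.583 dB


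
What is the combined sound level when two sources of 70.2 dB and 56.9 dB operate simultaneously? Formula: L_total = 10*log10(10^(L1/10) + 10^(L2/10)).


10^(70.2/10) = 1.04713e+07
10^(56.9/10) = 489779
Sum = 1.04713e+07 + 489779 = 1.09611e+07
L_total = 10*log10(1.09611e+07) = 70.399 dB


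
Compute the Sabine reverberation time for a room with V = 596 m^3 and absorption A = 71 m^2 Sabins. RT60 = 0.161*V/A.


RT60 = 0.161 * 596 / 71 = 1.3515 s


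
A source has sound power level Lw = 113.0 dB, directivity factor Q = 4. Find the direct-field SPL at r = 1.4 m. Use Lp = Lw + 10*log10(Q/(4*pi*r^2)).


4*pi*r^2 = 4*pi*1.4^2 = 24.6301 m^2
Q / (4*pi*r^2) = 4 / 24.6301 = 0.162403
Lp = 113.0 + 10*log10(0.162403) = 105.11 dB


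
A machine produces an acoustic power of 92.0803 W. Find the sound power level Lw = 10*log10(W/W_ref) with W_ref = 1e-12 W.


W / W_ref = 92.0803 / 1e-12 = 9.20803e+13
Lw = 10 * log10(9.20803e+13) = 139.64 dB


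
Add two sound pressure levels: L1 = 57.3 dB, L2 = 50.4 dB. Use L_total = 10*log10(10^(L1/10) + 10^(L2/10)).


10^(57.3/10) = 537032
10^(50.4/10) = 109648
Sum = 537032 + 109648 = 646680
L_total = 10*log10(646680) = 58.107 dB


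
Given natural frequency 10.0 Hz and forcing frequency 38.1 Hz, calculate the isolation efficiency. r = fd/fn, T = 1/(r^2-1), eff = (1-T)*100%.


r = 38.1 / 10.0 = 3.81
r^2 - 1 = 3.81^2 - 1 = 13.5161
T = 1/13.5161 = 0.0739858
Efficiency = (1 - 0.0739858)*100 = 92.601 %


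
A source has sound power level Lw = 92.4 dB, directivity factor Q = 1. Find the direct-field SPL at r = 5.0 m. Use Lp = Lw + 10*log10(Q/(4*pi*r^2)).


4*pi*r^2 = 4*pi*5.0^2 = 314.159 m^2
Q / (4*pi*r^2) = 1 / 314.159 = 0.0031831
Lp = 92.4 + 10*log10(0.0031831) = 67.429 dB


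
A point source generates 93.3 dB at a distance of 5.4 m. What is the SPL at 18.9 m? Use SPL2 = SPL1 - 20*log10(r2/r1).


r2/r1 = 18.9/5.4 = 3.5
Correction = 20*log10(3.5) = 10.8814 dB
SPL2 = 93.3 - 10.8814 = 82.419 dB


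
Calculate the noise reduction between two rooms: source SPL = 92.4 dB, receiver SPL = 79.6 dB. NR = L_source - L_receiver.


NR = L_source - L_receiver (difference between source and receiving room levels)
NR = 92.4 - 79.6 = 12.8 dB


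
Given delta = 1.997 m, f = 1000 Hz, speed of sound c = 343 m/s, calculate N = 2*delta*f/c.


N = 2*delta*f/c = 2*delta/lambda, where lambda = c/f
lambda = 343 / 1000 = 0.343 m
N = 2 * 1.997 / 0.343 = 11.644


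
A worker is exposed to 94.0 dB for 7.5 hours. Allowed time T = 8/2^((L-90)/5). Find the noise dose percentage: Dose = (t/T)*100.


T_allowed = 8 / 2^((94.0 - 90)/5) = 4.59479 hr
Dose = 7.5 / 4.59479 * 100 = 163.23 %


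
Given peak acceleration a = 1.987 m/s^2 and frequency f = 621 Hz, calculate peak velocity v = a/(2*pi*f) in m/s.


omega = 2*pi*f = 2*pi*621 = 3901.86 rad/s
v = a / omega = 1.987 / 3901.86 = 0.00050924 m/s


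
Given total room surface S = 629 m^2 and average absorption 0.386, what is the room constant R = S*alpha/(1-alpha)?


R = 629 * 0.386 / (1 - 0.386) = 395.43 m^2


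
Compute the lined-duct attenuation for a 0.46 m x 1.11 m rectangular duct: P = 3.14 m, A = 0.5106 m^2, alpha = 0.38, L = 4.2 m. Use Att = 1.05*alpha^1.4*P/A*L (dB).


alpha^1.4 = 0.38^1.4 = 0.258046
Attenuation rate = 1.05 * alpha^1.4 * P / A
= 1.05 * 0.258046 * 3.14 / 0.5106 = 1.66623 dB/m
Total Att = 1.66623 * 4.2 = 6.9982 dB


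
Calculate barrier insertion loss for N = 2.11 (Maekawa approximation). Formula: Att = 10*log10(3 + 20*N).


3 + 20*N = 3 + 20*2.11 = 45.2
Att = 10*log10(45.2) = 16.551 dB


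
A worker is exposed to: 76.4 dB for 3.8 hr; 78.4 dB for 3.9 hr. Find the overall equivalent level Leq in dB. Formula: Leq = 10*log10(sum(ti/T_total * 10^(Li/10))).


T_total = 3.8 + 3.9 = 7.7 hr
(3.8/7.7) * 10^(76.4/10) = 2.15423e+07
(3.9/7.7) * 10^(78.4/10) = 3.50408e+07
Sum = 2.15423e+07 + 3.50408e+07 = 5.65831e+07
Leq = 10*log10(5.65831e+07) = 77.527 dB


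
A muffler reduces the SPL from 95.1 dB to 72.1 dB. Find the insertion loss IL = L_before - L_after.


Insertion loss = SPL without muffler - SPL with muffler
IL = 95.1 - 72.1 = 23 dB


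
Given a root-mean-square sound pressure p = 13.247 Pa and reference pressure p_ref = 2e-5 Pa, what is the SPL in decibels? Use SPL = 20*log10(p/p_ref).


p / p_ref = 13.247 / 2e-5 = 662350
SPL = 20 * log10(662350) = 116.42 dB


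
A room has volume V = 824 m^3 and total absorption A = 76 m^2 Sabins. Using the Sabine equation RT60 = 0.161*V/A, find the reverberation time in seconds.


RT60 = 0.161 * 824 / 76 = 1.7456 s


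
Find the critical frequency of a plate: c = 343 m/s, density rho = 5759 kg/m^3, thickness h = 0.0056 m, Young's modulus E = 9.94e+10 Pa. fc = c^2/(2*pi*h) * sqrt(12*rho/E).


12*rho/E = 12*5759/9.94e+10 = 6.95252e-07
sqrt(12*rho/E) = sqrt(6.95252e-07) = 0.000833818
c^2/(2*pi*h) = 343^2/(2*pi*0.0056) = 3.34365e+06
fc = 3.34365e+06 * 0.000833818 = 2788 Hz


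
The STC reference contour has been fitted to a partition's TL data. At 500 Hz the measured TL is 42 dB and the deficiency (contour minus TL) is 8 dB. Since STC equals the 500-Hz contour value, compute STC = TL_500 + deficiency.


By ASTM E413, STC = value of the fitted reference contour at 500 Hz.
Contour value at 500 Hz = TL_500 + deficiency = 42 + 8 = 50
STC = 50


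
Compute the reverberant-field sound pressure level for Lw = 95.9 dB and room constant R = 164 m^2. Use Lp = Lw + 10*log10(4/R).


4/R = 4/164 = 0.0243902
Lp = 95.9 + 10*log10(0.0243902) = 79.772 dB


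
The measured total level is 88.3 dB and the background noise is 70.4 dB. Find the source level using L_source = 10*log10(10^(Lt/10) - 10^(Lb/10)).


10^(88.3/10) = 6.76083e+08
10^(70.4/10) = 1.09648e+07
Difference = 6.76083e+08 - 1.09648e+07 = 6.65118e+08
L_source = 10*log10(6.65118e+08) = 88.229 dB


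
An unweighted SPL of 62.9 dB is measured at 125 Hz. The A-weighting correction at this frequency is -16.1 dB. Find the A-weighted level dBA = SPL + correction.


A-weighting table: 125 Hz -> -16.1 dB correction
SPL_A = SPL + correction = 62.9 + (-16.1) = 46.8 dBA


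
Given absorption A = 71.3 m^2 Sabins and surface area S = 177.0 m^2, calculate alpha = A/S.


Absorption coefficient = absorbed power / incident power
alpha = A / S = 71.3 / 177.0 = 0.40282


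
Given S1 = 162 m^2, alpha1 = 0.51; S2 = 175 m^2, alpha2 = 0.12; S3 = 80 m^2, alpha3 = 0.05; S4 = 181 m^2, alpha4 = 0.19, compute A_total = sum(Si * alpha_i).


162 * 0.51 = 82.62
175 * 0.12 = 21
80 * 0.05 = 4
181 * 0.19 = 34.39
A_total = 82.62 + 21 + 4 + 34.39 = 142.01 m^2


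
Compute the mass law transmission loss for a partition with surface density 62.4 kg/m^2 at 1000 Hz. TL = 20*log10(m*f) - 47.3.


m * f = 62.4 * 1000 = 62400
20*log10(62400) = 95.9037 dB
TL = 95.9037 - 47.3 = 48.604 dB


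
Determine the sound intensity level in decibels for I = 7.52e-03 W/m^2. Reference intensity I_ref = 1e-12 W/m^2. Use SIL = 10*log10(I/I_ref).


I / I_ref = 7.52e-03 / 1e-12 = 7.52e+09
SIL = 10 * log10(7.52e+09) = 98.762 dB


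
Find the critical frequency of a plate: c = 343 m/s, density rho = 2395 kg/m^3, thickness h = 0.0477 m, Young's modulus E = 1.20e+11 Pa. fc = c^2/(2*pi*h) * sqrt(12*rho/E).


12*rho/E = 12*2395/1.20e+11 = 2.395e-07
sqrt(12*rho/E) = sqrt(2.395e-07) = 0.000489387
c^2/(2*pi*h) = 343^2/(2*pi*0.0477) = 392545
fc = 392545 * 0.000489387 = 192.11 Hz


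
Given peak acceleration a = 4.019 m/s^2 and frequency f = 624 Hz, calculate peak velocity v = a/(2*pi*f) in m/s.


omega = 2*pi*f = 2*pi*624 = 3920.71 rad/s
v = a / omega = 4.019 / 3920.71 = 0.0010251 m/s


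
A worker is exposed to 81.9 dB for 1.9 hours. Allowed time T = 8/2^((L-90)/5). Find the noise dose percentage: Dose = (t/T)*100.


T_allowed = 8 / 2^((81.9 - 90)/5) = 24.59 hr
Dose = 1.9 / 24.59 * 100 = 7.7267 %


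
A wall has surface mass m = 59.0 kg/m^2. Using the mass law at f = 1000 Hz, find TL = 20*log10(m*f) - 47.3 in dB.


m * f = 59.0 * 1000 = 59000
20*log10(59000) = 95.417 dB
TL = 95.417 - 47.3 = 48.117 dB


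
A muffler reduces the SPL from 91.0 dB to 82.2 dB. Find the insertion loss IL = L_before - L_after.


Insertion loss = SPL without muffler - SPL with muffler
IL = 91.0 - 82.2 = 8.8 dB
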